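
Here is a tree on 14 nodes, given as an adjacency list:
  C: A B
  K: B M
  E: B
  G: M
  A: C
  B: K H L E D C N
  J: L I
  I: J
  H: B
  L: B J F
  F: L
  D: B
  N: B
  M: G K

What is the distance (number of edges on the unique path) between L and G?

L – B – K – M – G: 4 edges.

4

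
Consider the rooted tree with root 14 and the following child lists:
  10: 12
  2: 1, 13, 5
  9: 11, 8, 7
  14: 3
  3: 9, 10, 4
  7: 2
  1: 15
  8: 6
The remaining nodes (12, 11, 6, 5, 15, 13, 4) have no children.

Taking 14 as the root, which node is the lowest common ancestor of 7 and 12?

Path 7→root: 7 9 3 14; path 12→root: 12 10 3 14.
First common node: 3.

3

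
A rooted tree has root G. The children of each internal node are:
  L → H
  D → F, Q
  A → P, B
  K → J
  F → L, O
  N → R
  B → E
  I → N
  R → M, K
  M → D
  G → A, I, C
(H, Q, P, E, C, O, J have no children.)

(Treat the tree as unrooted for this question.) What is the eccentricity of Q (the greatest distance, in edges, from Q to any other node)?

Distances from Q peak at 9, attained at E.
Q–D–M–R–N–I–G–A–B–E

9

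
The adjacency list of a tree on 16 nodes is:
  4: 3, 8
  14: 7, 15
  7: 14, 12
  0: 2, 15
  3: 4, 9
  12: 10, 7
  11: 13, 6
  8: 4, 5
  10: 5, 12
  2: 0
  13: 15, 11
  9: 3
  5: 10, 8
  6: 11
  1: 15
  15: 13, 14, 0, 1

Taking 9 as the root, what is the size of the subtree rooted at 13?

3

Descendants of 13 (including itself): 13, 11, 6. That's 3.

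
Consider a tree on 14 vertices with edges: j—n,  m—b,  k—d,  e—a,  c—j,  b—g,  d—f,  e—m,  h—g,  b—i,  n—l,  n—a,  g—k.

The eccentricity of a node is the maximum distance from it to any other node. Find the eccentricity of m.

5

The node farthest from m is c (f also at distance 5), via m-e-a-n-j-c — 5 edges.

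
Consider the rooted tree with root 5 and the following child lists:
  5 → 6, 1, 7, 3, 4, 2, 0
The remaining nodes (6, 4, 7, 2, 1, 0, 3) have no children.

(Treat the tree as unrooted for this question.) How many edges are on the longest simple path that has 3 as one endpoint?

2

A farthest node from 3 is 0 (4, 2, 1, 7, 6 also at distance 2).
The path 3–5–0 has 2 edges.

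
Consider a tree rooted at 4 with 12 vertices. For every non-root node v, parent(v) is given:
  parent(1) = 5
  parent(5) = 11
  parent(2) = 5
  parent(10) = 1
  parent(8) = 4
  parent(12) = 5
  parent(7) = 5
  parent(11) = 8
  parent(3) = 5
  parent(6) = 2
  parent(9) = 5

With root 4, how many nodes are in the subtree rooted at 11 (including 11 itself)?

10

The subtree rooted at 11 contains: 11, 5, 12, 9, 2, 1, 3, 7, 6, 10 — 10 nodes.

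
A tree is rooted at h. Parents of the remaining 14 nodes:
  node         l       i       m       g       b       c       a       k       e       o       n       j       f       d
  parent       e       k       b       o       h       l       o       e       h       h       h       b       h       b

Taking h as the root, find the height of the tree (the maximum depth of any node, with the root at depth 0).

A deepest node is i, reached by h – e – k – i.
That path has 3 edges, so the height is 3.

3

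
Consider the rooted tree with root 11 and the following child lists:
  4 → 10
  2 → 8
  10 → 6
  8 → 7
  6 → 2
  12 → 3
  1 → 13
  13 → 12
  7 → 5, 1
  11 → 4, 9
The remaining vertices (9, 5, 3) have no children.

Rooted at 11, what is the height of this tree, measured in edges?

10

3 sits deepest: 11 – 4 – 10 – 6 – 2 – 8 – 7 – 1 – 13 – 12 – 3 — 10 edges from the root.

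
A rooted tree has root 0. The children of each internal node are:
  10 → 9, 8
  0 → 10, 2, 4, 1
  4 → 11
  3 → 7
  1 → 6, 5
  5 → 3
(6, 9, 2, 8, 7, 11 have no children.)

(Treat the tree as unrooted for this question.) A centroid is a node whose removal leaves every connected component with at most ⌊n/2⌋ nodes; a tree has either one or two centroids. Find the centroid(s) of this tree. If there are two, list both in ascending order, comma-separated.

Removing 0 splits the tree into components of sizes 5, 3, 2, 1; the largest is 5 ≤ ⌊12/2⌋ = 6.
No neighbour of 0 does as well, so 0 is the unique centroid.

0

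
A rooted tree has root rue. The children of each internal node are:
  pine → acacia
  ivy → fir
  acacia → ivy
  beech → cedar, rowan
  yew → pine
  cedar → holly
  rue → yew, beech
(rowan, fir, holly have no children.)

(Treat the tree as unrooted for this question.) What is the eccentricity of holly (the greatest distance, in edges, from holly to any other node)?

8

A farthest node from holly is fir.
The path holly–cedar–beech–rue–yew–pine–acacia–ivy–fir has 8 edges.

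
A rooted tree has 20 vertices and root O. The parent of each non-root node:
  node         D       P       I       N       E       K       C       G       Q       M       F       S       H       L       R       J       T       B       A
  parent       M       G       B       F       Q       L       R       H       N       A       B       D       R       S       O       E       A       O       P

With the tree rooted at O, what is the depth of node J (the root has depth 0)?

Path from O to J: O → B → F → N → Q → E → J, which has 6 edges.

6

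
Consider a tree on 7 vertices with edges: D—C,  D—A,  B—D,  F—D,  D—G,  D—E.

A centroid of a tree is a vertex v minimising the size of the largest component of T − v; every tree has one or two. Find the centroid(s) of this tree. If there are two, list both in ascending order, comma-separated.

Delete D: the remaining components have sizes 1, 1, 1, 1, 1, 1. Max 1 ≤ 3, so D is a centroid.
Every other node leaves some component of size > 3, so the centroid is unique.

D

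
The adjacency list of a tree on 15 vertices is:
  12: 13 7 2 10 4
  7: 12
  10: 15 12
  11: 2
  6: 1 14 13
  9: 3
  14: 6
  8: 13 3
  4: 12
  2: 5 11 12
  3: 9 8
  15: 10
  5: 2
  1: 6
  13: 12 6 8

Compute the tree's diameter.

A longest path is 9 – 3 – 8 – 13 – 12 – 10 – 15, with 6 edges.

6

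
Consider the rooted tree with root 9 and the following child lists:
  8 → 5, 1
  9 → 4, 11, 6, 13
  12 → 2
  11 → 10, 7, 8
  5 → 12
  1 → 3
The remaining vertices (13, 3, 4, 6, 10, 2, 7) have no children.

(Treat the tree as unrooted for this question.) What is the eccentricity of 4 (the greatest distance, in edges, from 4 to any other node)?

The node farthest from 4 is 2, via 4 – 9 – 11 – 8 – 5 – 12 – 2 — 6 edges.

6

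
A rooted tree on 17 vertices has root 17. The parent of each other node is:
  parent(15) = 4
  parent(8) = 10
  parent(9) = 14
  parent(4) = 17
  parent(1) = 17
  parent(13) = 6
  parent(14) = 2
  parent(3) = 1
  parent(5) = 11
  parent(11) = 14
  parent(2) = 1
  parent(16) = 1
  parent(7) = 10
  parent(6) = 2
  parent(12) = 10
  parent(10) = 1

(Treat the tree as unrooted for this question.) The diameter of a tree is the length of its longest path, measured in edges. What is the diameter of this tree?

7

Starting from 5, a farthest node is 15 at distance 7.
One longest path: 5–11–14–2–1–17–4–15.
So the diameter is 7.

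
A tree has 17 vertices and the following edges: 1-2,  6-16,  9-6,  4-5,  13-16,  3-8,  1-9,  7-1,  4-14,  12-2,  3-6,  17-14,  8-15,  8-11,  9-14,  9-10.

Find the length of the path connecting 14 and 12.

The path is 14–9–1–2–12, which has 4 edges.

4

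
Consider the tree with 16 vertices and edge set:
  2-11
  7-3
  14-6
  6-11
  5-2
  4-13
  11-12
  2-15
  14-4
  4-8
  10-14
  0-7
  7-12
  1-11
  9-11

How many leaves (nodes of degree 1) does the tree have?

9

Exactly 9 nodes have a single neighbour: 0, 1, 3, 5, 8, 9, 10, 13, 15.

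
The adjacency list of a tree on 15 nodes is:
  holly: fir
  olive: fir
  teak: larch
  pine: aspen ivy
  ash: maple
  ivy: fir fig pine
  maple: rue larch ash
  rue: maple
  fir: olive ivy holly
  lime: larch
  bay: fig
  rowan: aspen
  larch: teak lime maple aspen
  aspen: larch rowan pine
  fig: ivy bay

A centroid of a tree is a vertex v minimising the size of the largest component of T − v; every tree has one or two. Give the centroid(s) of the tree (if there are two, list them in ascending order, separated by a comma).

aspen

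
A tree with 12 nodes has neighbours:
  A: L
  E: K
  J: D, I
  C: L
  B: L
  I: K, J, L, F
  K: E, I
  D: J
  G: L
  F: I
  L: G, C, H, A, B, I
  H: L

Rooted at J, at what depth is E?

3

Path from J to E: J – I – K – E, which has 3 edges.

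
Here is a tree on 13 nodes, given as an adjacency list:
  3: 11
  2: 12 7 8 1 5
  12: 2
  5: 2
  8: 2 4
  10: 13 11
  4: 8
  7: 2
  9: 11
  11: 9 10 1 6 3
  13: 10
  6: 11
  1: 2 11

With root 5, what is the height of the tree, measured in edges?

The longest root-to-leaf path is 5-2-1-11-10-13 (5 edges).

5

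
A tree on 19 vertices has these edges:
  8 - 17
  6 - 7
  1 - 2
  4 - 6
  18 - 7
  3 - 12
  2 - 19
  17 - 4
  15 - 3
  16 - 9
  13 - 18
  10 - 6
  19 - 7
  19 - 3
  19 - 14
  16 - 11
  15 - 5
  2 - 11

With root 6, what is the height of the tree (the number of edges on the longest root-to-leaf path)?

A deepest node is 9, reached by 6–7–19–2–11–16–9.
That path has 6 edges, so the height is 6.

6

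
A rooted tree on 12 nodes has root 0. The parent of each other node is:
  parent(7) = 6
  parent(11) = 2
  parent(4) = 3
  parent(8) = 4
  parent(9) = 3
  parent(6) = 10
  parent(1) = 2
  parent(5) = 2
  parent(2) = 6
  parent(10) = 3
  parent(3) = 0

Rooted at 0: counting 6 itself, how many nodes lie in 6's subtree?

Descendants of 6 (including itself): 6, 2, 7, 11, 5, 1. That's 6.

6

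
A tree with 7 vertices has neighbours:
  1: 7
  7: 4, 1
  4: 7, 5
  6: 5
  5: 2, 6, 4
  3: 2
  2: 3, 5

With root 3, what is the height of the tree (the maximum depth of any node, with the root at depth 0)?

5

1 sits deepest: 3-2-5-4-7-1 — 5 edges from the root.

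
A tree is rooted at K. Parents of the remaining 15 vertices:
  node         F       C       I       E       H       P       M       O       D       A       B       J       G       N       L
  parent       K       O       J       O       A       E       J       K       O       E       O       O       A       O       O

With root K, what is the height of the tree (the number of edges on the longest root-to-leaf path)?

The longest root-to-leaf path is K-O-E-A-G (4 edges).

4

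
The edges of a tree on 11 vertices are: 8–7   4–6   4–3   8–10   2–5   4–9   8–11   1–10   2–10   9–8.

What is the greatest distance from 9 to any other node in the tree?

Distances from 9 peak at 4, attained at 5.
9 – 8 – 10 – 2 – 5

4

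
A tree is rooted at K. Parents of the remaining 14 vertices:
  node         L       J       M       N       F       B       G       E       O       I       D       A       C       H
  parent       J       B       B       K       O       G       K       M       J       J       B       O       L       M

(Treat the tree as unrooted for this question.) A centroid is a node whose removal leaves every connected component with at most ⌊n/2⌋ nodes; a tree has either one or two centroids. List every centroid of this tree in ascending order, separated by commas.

Removing B splits the tree into components of sizes 7, 3, 3, 1; the largest is 7 ≤ ⌊15/2⌋ = 7.
Every other node leaves some component of size > 7, so the centroid is unique.

B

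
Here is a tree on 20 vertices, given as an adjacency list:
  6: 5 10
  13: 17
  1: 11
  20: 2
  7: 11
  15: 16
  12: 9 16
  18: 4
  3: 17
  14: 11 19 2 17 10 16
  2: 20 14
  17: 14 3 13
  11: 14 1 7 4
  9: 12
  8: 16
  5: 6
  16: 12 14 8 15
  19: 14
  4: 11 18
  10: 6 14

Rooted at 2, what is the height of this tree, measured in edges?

4

5 sits deepest: 2 → 14 → 10 → 6 → 5 — 4 edges from the root.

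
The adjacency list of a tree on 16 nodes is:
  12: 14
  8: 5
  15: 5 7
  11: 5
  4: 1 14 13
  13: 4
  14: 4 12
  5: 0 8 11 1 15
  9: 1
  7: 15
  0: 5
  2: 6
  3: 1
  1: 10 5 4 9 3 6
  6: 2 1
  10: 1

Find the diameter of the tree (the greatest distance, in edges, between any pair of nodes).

BFS from 12 reaches 7 last, at distance 6; BFS from 7 confirms no node is farther.
Path: 12 - 14 - 4 - 1 - 5 - 15 - 7.

6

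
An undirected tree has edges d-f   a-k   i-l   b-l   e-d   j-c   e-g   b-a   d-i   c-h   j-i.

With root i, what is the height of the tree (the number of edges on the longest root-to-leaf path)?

4

k sits deepest: i–l–b–a–k — 4 edges from the root.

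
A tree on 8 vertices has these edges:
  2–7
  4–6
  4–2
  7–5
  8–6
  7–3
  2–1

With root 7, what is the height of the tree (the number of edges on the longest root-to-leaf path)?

8 sits deepest: 7–2–4–6–8 — 4 edges from the root.

4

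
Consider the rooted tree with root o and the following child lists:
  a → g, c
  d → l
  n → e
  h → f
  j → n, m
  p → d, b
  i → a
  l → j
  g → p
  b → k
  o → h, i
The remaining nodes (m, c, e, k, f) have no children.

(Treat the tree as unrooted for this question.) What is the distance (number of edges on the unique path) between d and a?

Walking from d: d - p - g - a. Length 3.

3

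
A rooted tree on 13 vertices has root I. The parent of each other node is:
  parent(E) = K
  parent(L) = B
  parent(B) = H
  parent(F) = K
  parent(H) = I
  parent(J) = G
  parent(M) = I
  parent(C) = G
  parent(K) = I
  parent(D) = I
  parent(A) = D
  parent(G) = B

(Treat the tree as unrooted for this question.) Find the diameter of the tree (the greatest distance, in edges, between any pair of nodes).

6

A longest path is C–G–B–H–I–K–F, with 6 edges.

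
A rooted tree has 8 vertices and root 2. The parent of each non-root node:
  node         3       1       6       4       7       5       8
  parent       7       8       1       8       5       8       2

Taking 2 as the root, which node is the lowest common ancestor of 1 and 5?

8

Path 1→root: 1 8 2; path 5→root: 5 8 2.
First common node: 8.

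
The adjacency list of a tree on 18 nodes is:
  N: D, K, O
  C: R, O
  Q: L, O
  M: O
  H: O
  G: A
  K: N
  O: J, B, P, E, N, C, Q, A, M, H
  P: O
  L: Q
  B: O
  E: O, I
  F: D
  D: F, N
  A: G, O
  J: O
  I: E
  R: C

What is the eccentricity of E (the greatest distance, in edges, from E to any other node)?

Distances from E peak at 4, attained at F.
E – O – N – D – F

4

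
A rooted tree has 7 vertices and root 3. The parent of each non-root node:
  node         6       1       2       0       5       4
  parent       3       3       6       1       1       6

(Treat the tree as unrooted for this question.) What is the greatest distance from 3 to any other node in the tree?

A farthest node from 3 is 4 (0, 5, 2 also at distance 2).
The path 3 – 6 – 4 has 2 edges.

2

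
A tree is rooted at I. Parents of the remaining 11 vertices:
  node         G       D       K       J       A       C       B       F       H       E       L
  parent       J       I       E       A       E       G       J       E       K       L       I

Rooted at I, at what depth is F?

3

I → L → E → F — 3 edges.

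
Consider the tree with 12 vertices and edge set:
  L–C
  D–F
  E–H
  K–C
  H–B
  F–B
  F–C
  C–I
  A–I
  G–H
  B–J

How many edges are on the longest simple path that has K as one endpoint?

5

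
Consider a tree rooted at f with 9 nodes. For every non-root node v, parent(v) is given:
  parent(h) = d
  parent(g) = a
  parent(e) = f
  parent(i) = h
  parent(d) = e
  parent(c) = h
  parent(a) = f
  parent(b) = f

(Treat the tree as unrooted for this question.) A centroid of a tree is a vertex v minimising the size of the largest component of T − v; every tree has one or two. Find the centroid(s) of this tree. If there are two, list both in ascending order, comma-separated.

e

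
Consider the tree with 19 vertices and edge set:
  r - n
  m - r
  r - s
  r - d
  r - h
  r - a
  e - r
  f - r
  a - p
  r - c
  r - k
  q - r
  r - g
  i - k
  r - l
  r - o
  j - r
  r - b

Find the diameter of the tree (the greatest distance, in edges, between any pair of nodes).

4

Starting from p, a farthest node is i at distance 4.
One longest path: p - a - r - k - i.
So the diameter is 4.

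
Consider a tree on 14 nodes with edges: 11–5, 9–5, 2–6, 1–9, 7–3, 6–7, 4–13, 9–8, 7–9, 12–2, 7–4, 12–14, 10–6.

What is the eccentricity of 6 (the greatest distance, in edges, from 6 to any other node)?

The node farthest from 6 is 11, via 6–7–9–5–11 — 4 edges.

4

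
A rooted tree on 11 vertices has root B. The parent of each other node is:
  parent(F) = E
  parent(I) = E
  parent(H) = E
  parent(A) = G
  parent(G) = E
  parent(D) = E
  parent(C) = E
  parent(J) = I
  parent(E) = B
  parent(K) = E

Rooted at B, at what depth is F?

Climbing from F to the root: F → E → B. That's 2 steps.

2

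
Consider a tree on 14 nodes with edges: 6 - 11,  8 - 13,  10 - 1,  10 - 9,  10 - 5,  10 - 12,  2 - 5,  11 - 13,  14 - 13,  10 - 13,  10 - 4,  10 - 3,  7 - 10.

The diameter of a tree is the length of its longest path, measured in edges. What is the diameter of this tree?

BFS from 6 reaches 2 last, at distance 5; BFS from 2 confirms no node is farther.
Path: 6-11-13-10-5-2.

5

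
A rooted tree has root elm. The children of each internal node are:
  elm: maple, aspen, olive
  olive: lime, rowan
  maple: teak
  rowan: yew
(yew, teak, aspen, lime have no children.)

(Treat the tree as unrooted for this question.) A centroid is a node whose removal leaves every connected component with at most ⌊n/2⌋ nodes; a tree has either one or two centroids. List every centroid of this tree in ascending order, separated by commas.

Delete elm: the remaining components have sizes 4, 2, 1. Max 4 ≤ 4, so elm is a centroid.
olive is adjacent to elm and is also a centroid (the largest component after removing it is likewise 4).

elm, olive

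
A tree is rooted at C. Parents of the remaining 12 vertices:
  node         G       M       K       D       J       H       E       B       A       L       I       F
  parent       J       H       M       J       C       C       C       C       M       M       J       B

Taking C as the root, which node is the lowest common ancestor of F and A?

Ancestors of F (toward the root): F, B, C.
Ancestors of A: A, M, H, C.
The deepest node appearing in both lists is C.

C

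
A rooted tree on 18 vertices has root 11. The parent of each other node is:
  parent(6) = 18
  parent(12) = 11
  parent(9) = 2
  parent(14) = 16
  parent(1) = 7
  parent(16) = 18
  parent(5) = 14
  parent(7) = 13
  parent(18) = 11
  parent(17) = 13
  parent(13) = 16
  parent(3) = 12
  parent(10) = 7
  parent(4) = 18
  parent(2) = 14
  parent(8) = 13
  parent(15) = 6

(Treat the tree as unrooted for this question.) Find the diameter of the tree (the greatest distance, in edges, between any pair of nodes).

7

A longest path is 9–2–14–16–18–11–12–3, with 7 edges.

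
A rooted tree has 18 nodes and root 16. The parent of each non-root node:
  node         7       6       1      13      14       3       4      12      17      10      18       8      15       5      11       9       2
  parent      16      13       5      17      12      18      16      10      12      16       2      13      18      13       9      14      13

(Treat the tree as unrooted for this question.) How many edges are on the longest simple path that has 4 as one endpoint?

A farthest node from 4 is 15 (3 also at distance 8).
The path 4-16-10-12-17-13-2-18-15 has 8 edges.

8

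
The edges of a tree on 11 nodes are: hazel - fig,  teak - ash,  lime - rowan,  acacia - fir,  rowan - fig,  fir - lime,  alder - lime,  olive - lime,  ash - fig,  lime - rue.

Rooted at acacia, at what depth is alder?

acacia–fir–lime–alder — 3 edges.

3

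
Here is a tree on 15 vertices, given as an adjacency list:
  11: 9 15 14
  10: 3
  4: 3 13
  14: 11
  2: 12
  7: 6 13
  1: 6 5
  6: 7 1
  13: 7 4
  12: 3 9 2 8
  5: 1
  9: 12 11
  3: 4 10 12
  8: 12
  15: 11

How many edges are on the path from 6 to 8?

Walking from 6: 6 - 7 - 13 - 4 - 3 - 12 - 8. Length 6.

6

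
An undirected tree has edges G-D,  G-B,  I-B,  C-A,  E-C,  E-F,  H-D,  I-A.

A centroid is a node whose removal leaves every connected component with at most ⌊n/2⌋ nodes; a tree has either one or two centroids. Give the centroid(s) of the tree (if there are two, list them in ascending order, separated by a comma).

Removing I splits the tree into components of sizes 4, 4; the largest is 4 ≤ ⌊9/2⌋ = 4.
No neighbour of I does as well, so I is the unique centroid.

I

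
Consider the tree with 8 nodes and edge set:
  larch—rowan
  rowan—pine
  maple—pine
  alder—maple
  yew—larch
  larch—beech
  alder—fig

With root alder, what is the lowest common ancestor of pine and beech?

pine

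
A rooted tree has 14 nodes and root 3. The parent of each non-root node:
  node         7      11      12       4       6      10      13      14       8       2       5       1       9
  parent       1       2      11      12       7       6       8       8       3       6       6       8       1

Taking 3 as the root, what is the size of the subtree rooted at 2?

The subtree rooted at 2 contains: 2, 11, 12, 4 — 4 nodes.

4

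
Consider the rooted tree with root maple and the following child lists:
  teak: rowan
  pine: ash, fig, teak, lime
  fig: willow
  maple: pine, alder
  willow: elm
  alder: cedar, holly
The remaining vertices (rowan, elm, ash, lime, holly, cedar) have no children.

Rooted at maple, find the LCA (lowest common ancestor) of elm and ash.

pine

elm's ancestor chain is elm, willow, fig, pine, maple and ash's is ash, pine, maple; they first meet at pine.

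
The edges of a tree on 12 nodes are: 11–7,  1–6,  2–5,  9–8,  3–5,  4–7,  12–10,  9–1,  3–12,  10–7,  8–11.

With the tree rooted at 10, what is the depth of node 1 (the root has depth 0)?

5

Path from 10 to 1: 10 – 7 – 11 – 8 – 9 – 1, which has 5 edges.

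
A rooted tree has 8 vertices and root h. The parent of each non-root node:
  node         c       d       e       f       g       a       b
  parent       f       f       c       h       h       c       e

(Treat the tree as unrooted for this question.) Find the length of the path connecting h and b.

4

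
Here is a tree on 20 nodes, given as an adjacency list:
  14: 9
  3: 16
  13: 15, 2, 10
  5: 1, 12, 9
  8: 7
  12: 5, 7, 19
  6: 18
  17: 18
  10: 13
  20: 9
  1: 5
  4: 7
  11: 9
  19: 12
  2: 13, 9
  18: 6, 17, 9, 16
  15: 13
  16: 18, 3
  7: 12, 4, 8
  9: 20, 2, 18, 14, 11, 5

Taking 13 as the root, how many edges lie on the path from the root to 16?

4

Climbing from 16 to the root: 16–18–9–2–13. That's 4 steps.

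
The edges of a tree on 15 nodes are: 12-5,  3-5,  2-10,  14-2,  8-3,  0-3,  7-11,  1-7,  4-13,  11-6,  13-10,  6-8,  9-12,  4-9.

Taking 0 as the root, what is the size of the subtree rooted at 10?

Descendants of 10 (including itself): 10, 2, 14. That's 3.

3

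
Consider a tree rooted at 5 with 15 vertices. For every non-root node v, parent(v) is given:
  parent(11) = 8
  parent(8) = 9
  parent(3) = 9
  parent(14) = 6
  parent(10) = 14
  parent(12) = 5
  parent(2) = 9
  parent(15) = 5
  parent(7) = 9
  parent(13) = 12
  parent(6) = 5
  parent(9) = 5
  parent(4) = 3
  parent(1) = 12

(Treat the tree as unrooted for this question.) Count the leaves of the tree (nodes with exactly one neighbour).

8

Degree-1 nodes: 1, 2, 4, 7, 10, 11, 13, 15 — 8 of them.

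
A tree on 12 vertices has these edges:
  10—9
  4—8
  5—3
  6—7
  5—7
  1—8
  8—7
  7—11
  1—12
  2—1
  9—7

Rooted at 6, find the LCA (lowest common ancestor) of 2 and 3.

Path 2→root: 2 1 8 7 6; path 3→root: 3 5 7 6.
First common node: 7.

7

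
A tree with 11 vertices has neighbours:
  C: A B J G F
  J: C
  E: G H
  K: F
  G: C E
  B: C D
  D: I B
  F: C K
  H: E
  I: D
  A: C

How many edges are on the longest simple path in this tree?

6

Starting from I, a farthest node is H at distance 6.
One longest path: I - D - B - C - G - E - H.
So the diameter is 6.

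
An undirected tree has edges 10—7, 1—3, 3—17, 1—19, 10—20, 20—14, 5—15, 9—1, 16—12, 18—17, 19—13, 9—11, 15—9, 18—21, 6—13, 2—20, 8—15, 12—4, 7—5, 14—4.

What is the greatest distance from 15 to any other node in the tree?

8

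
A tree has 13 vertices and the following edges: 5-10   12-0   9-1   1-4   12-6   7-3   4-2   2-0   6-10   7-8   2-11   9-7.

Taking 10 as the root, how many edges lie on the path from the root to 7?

8

10 → 6 → 12 → 0 → 2 → 4 → 1 → 9 → 7 — 8 edges.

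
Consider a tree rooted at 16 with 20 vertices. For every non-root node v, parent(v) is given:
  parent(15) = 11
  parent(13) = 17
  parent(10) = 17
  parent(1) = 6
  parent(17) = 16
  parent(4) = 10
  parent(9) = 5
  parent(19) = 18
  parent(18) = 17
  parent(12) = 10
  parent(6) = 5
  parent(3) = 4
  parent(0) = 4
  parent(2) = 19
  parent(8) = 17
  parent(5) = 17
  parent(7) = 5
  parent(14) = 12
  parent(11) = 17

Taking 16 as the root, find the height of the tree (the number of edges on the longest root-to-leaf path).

1 sits deepest: 16 → 17 → 5 → 6 → 1 — 4 edges from the root.

4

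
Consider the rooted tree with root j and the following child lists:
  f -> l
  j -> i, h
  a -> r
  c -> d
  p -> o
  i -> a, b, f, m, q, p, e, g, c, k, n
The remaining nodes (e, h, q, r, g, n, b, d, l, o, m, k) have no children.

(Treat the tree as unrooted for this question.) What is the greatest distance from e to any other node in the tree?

3

A farthest node from e is r (h, l, o, d also at distance 3).
The path e – i – a – r has 3 edges.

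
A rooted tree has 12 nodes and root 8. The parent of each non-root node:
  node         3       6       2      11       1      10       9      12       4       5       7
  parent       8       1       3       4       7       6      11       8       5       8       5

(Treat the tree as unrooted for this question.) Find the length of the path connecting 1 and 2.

5

1 – 7 – 5 – 8 – 3 – 2: 5 edges.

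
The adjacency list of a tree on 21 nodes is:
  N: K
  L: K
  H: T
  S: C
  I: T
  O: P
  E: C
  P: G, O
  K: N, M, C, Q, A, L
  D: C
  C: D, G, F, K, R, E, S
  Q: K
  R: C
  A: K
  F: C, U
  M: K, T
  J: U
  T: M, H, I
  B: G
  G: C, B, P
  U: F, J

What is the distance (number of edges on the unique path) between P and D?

3

Walking from P: P–G–C–D. Length 3.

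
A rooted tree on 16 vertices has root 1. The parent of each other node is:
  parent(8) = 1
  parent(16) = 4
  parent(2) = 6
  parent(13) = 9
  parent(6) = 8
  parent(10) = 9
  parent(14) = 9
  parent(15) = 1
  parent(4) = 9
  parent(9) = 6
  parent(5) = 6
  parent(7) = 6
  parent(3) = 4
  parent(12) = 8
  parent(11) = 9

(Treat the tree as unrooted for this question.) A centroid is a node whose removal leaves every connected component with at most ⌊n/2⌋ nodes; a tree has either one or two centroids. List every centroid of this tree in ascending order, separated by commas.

6, 9

Delete 6: the remaining components have sizes 8, 4, 1, 1, 1. Max 8 ≤ 8, so 6 is a centroid.
9 is adjacent to 6 and is also a centroid (the largest component after removing it is likewise 8).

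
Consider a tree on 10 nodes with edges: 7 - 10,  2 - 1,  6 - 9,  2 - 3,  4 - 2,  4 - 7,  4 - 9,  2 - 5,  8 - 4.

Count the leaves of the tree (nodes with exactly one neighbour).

Degree-1 nodes: 1, 3, 5, 6, 8, 10 — 6 of them.

6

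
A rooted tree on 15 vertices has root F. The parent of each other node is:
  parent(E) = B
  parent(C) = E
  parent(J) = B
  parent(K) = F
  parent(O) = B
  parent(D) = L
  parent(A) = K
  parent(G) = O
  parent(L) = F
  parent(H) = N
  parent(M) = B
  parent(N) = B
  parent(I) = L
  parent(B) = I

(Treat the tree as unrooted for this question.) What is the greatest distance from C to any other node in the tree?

Distances from C peak at 7, attained at A.
C–E–B–I–L–F–K–A

7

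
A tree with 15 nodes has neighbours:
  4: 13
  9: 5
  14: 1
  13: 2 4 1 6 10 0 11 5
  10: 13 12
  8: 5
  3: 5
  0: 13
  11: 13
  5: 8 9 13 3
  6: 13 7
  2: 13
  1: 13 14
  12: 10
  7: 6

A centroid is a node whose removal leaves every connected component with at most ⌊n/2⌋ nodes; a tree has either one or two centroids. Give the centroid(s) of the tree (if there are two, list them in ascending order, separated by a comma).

Delete 13: the remaining components have sizes 4, 2, 2, 2, 1, 1, 1, 1. Max 4 ≤ 7, so 13 is a centroid.
Every other node leaves some component of size > 7, so the centroid is unique.

13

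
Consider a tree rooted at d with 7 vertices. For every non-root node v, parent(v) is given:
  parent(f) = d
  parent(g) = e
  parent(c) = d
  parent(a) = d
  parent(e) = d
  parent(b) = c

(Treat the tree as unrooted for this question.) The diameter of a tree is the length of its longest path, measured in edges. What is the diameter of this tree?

4

A longest path is b - c - d - e - g, with 4 edges.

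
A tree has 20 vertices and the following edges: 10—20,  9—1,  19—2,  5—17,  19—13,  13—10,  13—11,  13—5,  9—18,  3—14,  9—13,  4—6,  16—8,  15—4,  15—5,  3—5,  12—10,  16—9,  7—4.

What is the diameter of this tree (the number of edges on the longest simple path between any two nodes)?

7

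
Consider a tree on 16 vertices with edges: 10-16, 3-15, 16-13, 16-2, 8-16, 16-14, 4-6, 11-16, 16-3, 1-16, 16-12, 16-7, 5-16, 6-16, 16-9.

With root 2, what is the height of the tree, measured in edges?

The longest root-to-leaf path is 2–16–6–4 (3 edges).

3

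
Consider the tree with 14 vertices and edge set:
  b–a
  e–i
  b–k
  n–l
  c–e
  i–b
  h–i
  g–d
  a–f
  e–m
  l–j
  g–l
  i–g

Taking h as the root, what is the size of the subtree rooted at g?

5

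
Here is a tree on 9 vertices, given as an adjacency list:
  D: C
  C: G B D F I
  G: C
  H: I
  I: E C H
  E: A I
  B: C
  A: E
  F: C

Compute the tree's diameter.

4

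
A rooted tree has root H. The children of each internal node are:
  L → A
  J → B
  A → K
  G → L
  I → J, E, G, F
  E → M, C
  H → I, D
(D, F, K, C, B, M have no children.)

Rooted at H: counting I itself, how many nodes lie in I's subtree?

I's subtree: {I, G, J, E, F, L, B, M, C, A, K}, size 11.

11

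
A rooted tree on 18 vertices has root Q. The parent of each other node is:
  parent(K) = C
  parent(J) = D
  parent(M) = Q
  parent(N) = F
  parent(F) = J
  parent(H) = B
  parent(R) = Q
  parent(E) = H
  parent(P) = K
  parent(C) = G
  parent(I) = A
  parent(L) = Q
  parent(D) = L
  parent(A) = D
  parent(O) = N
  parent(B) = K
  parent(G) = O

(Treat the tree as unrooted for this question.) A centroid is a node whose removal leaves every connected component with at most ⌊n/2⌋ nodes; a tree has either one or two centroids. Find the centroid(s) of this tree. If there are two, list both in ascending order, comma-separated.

F, N

Removing F splits the tree into components of sizes 9, 8; the largest is 9 ≤ ⌊18/2⌋ = 9.
N is adjacent to F and is also a centroid (the largest component after removing it is likewise 9).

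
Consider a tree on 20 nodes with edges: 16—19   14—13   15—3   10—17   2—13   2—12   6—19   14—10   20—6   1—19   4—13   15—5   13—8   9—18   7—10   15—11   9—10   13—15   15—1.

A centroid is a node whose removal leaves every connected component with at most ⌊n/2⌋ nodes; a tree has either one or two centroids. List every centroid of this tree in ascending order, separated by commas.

If 13 is removed the pieces have sizes 9, 6, 2, 1, 1, all ≤ ⌊20/2⌋ = 10.
No neighbour of 13 does as well, so 13 is the unique centroid.

13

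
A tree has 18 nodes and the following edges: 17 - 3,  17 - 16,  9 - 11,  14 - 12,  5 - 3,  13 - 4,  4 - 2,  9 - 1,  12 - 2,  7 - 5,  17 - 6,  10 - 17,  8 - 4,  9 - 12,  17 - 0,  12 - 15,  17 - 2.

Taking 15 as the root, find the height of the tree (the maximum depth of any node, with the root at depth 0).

6

7 sits deepest: 15–12–2–17–3–5–7 — 6 edges from the root.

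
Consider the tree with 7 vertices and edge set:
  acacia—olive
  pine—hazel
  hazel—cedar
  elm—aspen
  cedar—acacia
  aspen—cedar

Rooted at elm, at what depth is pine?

Path from elm to pine: elm → aspen → cedar → hazel → pine, which has 4 edges.

4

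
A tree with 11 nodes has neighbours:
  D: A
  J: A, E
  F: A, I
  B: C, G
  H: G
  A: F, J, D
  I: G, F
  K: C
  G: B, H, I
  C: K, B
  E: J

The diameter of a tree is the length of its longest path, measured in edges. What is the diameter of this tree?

8

A longest path is E-J-A-F-I-G-B-C-K, with 8 edges.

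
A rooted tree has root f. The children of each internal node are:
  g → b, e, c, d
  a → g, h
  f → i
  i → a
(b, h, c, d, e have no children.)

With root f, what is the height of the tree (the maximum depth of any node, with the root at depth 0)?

The longest root-to-leaf path is f → i → a → g → e (4 edges).

4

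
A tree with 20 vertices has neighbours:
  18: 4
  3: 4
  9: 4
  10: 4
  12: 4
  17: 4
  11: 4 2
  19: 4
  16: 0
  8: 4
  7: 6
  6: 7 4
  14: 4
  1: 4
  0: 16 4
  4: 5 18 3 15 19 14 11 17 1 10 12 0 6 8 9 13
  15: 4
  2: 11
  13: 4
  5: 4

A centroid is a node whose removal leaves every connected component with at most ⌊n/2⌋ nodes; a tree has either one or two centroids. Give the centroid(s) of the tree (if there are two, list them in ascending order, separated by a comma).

4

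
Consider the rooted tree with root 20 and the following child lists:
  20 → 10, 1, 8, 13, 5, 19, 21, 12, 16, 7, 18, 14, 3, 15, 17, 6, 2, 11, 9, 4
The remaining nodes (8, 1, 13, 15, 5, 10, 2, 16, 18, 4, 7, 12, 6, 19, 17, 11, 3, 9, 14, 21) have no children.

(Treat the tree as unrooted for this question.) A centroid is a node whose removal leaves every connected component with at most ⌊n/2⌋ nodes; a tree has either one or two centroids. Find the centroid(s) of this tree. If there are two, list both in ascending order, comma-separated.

Delete 20: the remaining components have sizes 1, 1, 1, 1, 1, 1, 1, 1, 1, 1, 1, 1, 1, 1, 1, 1, 1, 1, 1, 1. Max 1 ≤ 10, so 20 is a centroid.
Every other node leaves some component of size > 10, so the centroid is unique.

20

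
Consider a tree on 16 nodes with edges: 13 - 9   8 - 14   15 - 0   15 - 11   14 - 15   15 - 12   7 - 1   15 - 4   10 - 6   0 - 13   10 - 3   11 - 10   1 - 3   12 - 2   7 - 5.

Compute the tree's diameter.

9

A longest path is 5–7–1–3–10–11–15–0–13–9, with 9 edges.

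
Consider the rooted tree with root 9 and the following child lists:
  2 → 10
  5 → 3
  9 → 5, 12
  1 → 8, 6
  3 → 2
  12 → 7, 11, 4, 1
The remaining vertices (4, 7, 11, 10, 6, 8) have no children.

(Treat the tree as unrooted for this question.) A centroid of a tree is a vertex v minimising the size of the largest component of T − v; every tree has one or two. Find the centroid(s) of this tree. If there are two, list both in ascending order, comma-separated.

12

Delete 12: the remaining components have sizes 5, 3, 1, 1, 1. Max 5 ≤ 6, so 12 is a centroid.
Every other node leaves some component of size > 6, so the centroid is unique.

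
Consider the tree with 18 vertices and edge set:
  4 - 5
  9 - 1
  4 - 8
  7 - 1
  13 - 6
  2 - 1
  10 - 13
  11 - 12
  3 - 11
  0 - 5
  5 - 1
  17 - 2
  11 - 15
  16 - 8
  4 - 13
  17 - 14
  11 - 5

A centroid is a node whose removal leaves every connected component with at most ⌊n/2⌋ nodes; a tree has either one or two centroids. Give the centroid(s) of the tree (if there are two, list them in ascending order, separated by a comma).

5

Removing 5 splits the tree into components of sizes 6, 6, 4, 1; the largest is 6 ≤ ⌊18/2⌋ = 9.
No neighbour of 5 does as well, so 5 is the unique centroid.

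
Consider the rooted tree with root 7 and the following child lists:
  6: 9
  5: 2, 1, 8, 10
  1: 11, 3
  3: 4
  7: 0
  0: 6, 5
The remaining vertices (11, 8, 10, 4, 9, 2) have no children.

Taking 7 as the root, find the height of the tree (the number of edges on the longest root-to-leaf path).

5

A deepest node is 4, reached by 7–0–5–1–3–4.
That path has 5 edges, so the height is 5.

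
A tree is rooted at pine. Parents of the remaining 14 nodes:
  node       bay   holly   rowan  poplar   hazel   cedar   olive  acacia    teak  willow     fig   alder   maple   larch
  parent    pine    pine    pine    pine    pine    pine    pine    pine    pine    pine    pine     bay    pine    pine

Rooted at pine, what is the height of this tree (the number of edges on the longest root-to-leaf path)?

2

The longest root-to-leaf path is pine-bay-alder (2 edges).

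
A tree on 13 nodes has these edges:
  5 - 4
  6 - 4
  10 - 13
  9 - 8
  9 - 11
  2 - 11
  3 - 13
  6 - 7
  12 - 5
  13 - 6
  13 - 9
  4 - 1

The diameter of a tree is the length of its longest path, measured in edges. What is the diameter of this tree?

A longest path is 12-5-4-6-13-9-11-2, with 7 edges.

7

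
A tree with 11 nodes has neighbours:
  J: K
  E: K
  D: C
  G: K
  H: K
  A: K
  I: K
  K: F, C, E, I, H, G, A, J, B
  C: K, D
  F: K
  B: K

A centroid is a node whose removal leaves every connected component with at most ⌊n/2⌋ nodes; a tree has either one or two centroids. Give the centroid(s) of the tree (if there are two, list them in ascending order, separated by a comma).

If K is removed the pieces have sizes 2, 1, 1, 1, 1, 1, 1, 1, 1, all ≤ ⌊11/2⌋ = 5.
Every other node leaves some component of size > 5, so the centroid is unique.

K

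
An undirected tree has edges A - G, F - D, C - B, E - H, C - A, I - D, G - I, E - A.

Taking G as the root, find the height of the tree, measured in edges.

The longest root-to-leaf path is G → I → D → F (3 edges).

3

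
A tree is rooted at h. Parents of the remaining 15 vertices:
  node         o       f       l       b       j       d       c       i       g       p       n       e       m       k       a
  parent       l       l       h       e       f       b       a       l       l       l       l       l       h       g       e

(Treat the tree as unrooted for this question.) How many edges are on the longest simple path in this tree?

5

BFS from d reaches j last, at distance 5; BFS from j confirms no node is farther.
Path: d - b - e - l - f - j.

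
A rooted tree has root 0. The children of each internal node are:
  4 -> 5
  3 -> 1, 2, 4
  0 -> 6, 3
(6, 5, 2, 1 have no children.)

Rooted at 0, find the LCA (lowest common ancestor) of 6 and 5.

Path 6→root: 6 0; path 5→root: 5 4 3 0.
First common node: 0.

0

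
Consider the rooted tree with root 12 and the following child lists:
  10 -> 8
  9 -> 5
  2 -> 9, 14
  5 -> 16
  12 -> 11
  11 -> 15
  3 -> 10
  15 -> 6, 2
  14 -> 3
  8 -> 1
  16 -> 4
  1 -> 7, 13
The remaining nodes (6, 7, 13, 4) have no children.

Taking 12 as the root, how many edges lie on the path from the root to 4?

7

Path from 12 to 4: 12 → 11 → 15 → 2 → 9 → 5 → 16 → 4, which has 7 edges.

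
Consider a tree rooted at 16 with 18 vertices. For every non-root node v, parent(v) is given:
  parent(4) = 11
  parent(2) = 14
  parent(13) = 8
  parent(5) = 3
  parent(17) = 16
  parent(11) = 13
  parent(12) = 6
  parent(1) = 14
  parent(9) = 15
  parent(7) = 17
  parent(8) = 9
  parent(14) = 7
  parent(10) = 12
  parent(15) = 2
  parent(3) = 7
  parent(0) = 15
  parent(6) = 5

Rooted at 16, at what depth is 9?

6

Climbing from 9 to the root: 9 → 15 → 2 → 14 → 7 → 17 → 16. That's 6 steps.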